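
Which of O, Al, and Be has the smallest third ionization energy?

IE_3 is the cost of taking one more electron from the +2 cation: O²⁺ still has 4 valence electrons; Al²⁺ still has 1 valence electron; Be²⁺ is the bare [He] core.
Core electrons are held far more tightly than valence electrons, so Be tops the IE_3 order.
Valence configurations: O²⁺ [He]2s²2p², Al²⁺ [Ne]3s¹.
Tabulated IE_3 (kJ/mol): O 5300, Al 2745, Be 14849.
So the third ionization energies run Al < O < Be.

Al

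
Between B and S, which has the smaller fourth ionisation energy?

S

The fourth ionization energy removes an electron from the +3 ion. For each element: B³⁺ is the bare [He] core; S³⁺ still has 3 valence electrons.
Pulling an electron out of a noble-gas core costs far more than removing a remaining valence electron, so B sits at the high end of IE_4.
The numbers (kJ/mol): B 25026, S 4556.
Putting it together, IE_4: S < B.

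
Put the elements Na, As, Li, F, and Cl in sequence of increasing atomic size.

Li is in period 2, group 1; F is in period 2, group 17; Na is in period 3, group 1; Cl is in period 3, group 17; As is in period 4, group 15.
Across a period the added protons contract the valence shell; down a group each new principal shell makes the atom larger.
Neither a single period nor a single group — weigh both effects.
Cl > F: Cl sits below F in group 17, so the down-group effect alone puts Cl larger.
As > Cl: relative to Cl, both the across-period and down-group shifts push As's atomic radius up.
Li > As: period and group pull opposite ways; the across-period shift dominates (133 vs 121 pm).
Na > Li: Na sits below Li in group 1, so the down-group effect alone puts Na larger.
Approximate values (pm): Li 133, F 64, Na 155, Cl 99, As 121.
So from smallest to largest: F < Cl < As < Li < Na.

F < Cl < As < Li < Na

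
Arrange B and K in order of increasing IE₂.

B, K

Consider each +1 ion: B⁺ still has 2 valence electrons; K⁺ is the bare [Ar] core.
Breaking into a closed-shell core is much more expensive than removing a leftover valence electron — K has the largest IE_2 here.
Approximate IE_2 values (kJ/mol): B 2427, K 3052.
Hence IE_2: B < K.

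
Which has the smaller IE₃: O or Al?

Al

After 2 electrons have been removed, what remains? O²⁺ still has 4 valence electrons; Al²⁺ still has 1 valence electron.
All are still removing valence electrons, so compare the +2 ions as you would atoms: IE_3 generally rises across a period (higher Z_eff) and falls down a group (larger shell), subject to the usual subshell exceptions.
Valence configurations: O²⁺ [He]2s²2p², Al²⁺ [Ne]3s¹.
The numbers (kJ/mol): O 5300, Al 2745.
Putting it together, IE_3: Al < O.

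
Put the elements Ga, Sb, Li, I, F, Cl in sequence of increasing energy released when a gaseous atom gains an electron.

Li is in period 2, group 1; F is in period 2, group 17; Cl is in period 3, group 17; Ga is in period 4, group 13; Sb is in period 5, group 15; I is in period 5, group 17.
Adding an electron releases more energy for atoms nearer the top right (short of the noble gases).
These span different periods and groups, so the two trends combine.
Li > Ga: period and group pull opposite ways; the down-group shift dominates (60 vs 29 kJ/mol).
Sb > Li: period and group pull opposite ways; the across-period shift dominates (103 vs 60 kJ/mol).
I > Sb: both are in period 5; the period trend gives I the larger value.
F > I: F sits above I in group 17, so the down-group effect alone puts F higher.
Cl > F: this pair runs against the simple trend — see the exception note.
Note the exception: Cl has a higher electron affinity than F, contrary to the simple trend — F's small 2p subshell makes the incoming electron feel strong e⁻–e⁻ repulsion, so Cl actually releases more energy on gaining an electron.
Tabulated electron affinity (kJ/mol): Li 60, F 328, Cl 349, Ga 29, Sb 103, I 295.
So from lowest to highest: Ga < Li < Sb < I < F < Cl.

Ga, Li, Sb, I, F, Cl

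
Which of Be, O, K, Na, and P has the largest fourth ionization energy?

The fourth ionization energy removes an electron from the +3 ion. For each element: Be³⁺ is already 1 electron into the core; O³⁺ still has 3 valence electrons; K³⁺ is already 2 electrons into the core; Na³⁺ is already 2 electrons into the core; P³⁺ still has 2 valence electrons.
Usually core removal costs more than valence removal, but here the competition is close: a tightly held n=2 valence electron can cost more to remove than an n=3 core electron, so the actual values have to decide it.
Valence configurations: O³⁺ [He]2s²2p¹, P³⁺ [Ne]3s².
Tabulated IE_4 (kJ/mol): Be 21007, O 7469, K 5877, Na 9543, P 4964.
Overall IE_4 order: P < K < O < Na < Be.

Be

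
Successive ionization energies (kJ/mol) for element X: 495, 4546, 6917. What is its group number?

Group 1

Look for the largest jump between consecutive ionization energies: IE2/IE1 ≈ 9.2, far larger than any earlier ratio.
That jump marks the point where a core electron is being removed. So the atom has 1 valence electron.
A main-group element with 1 valence electron is in group 1.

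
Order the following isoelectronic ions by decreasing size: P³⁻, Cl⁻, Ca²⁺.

All of these have 18 electrons, so size is governed by nuclear charge alone: the more protons, the stronger the pull on the same electron cloud, and the smaller the ion.
Nuclear charges: Ca²⁺ (Z=20), Cl⁻ (Z=17), P³⁻ (Z=15).
Largest to smallest: P³⁻ > Cl⁻ > Ca²⁺.

P³⁻, Cl⁻, Ca²⁺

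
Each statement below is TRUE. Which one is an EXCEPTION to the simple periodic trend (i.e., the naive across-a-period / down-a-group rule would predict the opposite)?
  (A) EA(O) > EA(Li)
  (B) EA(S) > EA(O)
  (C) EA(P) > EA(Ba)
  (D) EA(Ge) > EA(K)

The general trend: electron affinity increases across a period and decreases down a group.
(A) O (period 2, group 16) vs Li (period 2, group 1): the stated order agrees with the simple trend.
(B) S (period 3, group 16) vs O (period 2, group 16): the stated order contradicts the simple trend.
(C) P (period 3, group 15) vs Ba (period 6, group 2): the stated order agrees with the simple trend.
(D) Ge (period 4, group 14) vs K (period 4, group 1): the stated order agrees with the simple trend.
The exception is (B): the compact 2p subshell of O repels the added electron more than S's larger 3p does.

(B)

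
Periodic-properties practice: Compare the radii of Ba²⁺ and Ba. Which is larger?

Ba

Forming Ba²⁺ removes 2 electrons from Ba. Fewer electrons for the same nuclear charge means less shielding and a higher Z_eff on the remaining electrons, and for main-group metals the entire outer shell is lost.
A cation is smaller than its parent atom: Ba²⁺ < Ba.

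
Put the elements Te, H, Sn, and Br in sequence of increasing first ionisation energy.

H is in period 1, group 1; Br is in period 4, group 17; Sn is in period 5, group 14; Te is in period 5, group 16.
Removing the outermost electron gets harder across a period and easier down a group.
Neither a single period nor a single group — weigh both effects.
Te > Sn: both are in period 5; the period trend gives Te the larger value.
Br > Te: relative to Te, both the across-period and down-group shifts push Br's first ionization energy up.
H > Br: period and group pull opposite ways; the down-group shift dominates (1312 vs 1140 kJ/mol).
For reference (kJ/mol): H 1312, Br 1140, Sn 709, Te 869.
So from lowest to highest: Sn < Te < Br < H.

Sn, Te, Br, H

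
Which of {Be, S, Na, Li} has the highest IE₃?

Be

Consider each +2 ion: Be²⁺ is the bare [He] core; S²⁺ still has 4 valence electrons; Na²⁺ is already 1 electron into the core; Li²⁺ is already 1 electron into the core.
Breaking into a closed-shell core is much more expensive than removing a leftover valence electron — Na, Li and Be have the largest IE_3 here.
The numbers (kJ/mol): Be 14849, S 3357, Na 6910, Li 11815.
Overall IE_3 order: S < Na < Li < Be.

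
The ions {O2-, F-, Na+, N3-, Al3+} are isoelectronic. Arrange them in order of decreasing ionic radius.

All of these have 10 electrons, so size is governed by nuclear charge alone: the more protons, the stronger the pull on the same electron cloud, and the smaller the ion.
Nuclear charges: Al3+ (Z=13), Na+ (Z=11), F- (Z=9), O2- (Z=8), N3- (Z=7).
Largest to smallest: N3- > O2- > F- > Na+ > Al3+.

N3- > O2- > F- > Na+ > Al3+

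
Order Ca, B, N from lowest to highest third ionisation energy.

B < N < Ca

Consider each +2 ion: Ca²⁺ is the bare [Ar] core; B²⁺ still has 1 valence electron; N²⁺ still has 3 valence electrons.
Pulling an electron out of a noble-gas core costs far more than removing a remaining valence electron, so Ca sits at the high end of IE_3.
Valence configurations: B²⁺ [He]2s¹, N²⁺ [He]2s²2p¹.
The numbers (kJ/mol): Ca 4912, B 3660, N 4578.
So the third ionization energies run B < N < Ca.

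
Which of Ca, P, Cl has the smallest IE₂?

The second ionization energy removes an electron from the +1 ion. For each element: Ca⁺ still has 1 valence electron; P⁺ still has 4 valence electrons; Cl⁺ still has 6 valence electrons.
All are still removing valence electrons, so compare the +1 ions as you would atoms: IE_2 generally rises across a period (higher Z_eff) and falls down a group (larger shell), subject to the usual subshell exceptions.
Valence configurations: Ca⁺ [Ar]4s¹, P⁺ [Ne]3s²3p², Cl⁺ [Ne]3s²3p⁴.
Tabulated IE_2 (kJ/mol): Ca 1145, P 1907, Cl 2298.
Overall IE_2 order: Ca < P < Cl.

Ca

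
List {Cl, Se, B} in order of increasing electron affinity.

Electron affinity generally becomes more exothermic across a period toward the halogens and less exothermic down a group.
These span different periods and groups, so the two trends combine.
Se > B: period and group pull opposite ways; the across-period shift dominates (195 vs 27 kJ/mol).
Cl > Se: both effects reinforce here, so Cl is clearly the higher of the two.
Tabulated electron affinity (kJ/mol): B 27, Cl 349, Se 195.
So from lowest to highest: B < Se < Cl.

B < Se < Cl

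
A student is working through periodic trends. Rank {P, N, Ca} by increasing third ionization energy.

P < N < Ca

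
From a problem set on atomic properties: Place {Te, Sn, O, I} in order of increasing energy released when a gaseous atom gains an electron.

Atoms with high Z_eff and room in the valence shell (especially the halogens) have the most exothermic electron affinities.
Neither a single period nor a single group — weigh both effects.
O > Sn: both effects reinforce here, so O is clearly the higher of the two.
Te > O: this pair runs against the simple trend — see the exception note.
I > Te: I lies to the right of Te in period 5, so the across-period effect alone puts I higher.
Note the exception: Te has a higher electron affinity than O, contrary to the simple trend — O's compact 2p subshell gives strong electron–electron repulsion on the added electron.
For reference (kJ/mol): O 141, Sn 107, Te 190, I 295.
So from lowest to highest: Sn < O < Te < I.

Sn < O < Te < I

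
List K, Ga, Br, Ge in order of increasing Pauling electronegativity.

K is in period 4, group 1; Ga is in period 4, group 13; Ge is in period 4, group 14; Br is in period 4, group 17.
Atoms toward the upper right of the periodic table pull bonding electrons most strongly.
All lie in period 4, so electronegativity increases left to right.
So from lowest to highest: K < Ga < Ge < Br.

K, Ga, Ge, Br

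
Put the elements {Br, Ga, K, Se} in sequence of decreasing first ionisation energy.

Br, Se, Ga, K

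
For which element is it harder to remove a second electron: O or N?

O

After 1 electron has been removed, what remains? O⁺ still has 5 valence electrons; N⁺ still has 4 valence electrons.
All are still removing valence electrons, so compare the +1 ions as you would atoms: IE_2 generally rises across a period (higher Z_eff) and falls down a group (larger shell), subject to the usual subshell exceptions.
Valence configurations: O⁺ [He]2s²2p³, N⁺ [He]2s²2p².
The numbers (kJ/mol): O 3388, N 2856.
Hence IE_2: N < O.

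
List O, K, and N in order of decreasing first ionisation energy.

N is in period 2, group 15; O is in period 2, group 16; K is in period 4, group 1.
Removing the outermost electron gets harder across a period and easier down a group.
These span different periods and groups, so the two trends combine.
O > K: both effects reinforce here, so O is clearly the higher of the two.
N > O: this pair runs against the simple trend — see the exception note.
Note the exception: N has a higher first ionization energy than O, contrary to the simple trend — pairing an electron in O's 2p⁴ costs repulsion energy, so O ionizes more easily than half-filled N (2p³).
For reference (kJ/mol): N 1402, O 1314, K 419.
So from highest to lowest: N > O > K.

N > O > K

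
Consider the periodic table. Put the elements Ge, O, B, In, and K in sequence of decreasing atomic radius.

Moving right in a period, electrons are added to the same shell under a stronger nuclear pull, so atoms get smaller; moving down, a new shell is opened and atoms get larger.
Here both period and group differ, so the two effects have to be weighed against each other.
B > O: both are in period 2; the period trend gives B the larger value.
Ge > B: period and group pull opposite ways; the down-group shift dominates (121 vs 85 pm).
In > Ge: relative to Ge, both the across-period and down-group shifts push In's atomic radius up.
K > In: period and group pull opposite ways; the across-period shift dominates (196 vs 142 pm).
Tabulated atomic radius (pm): B 85, O 63, K 196, Ge 121, In 142.
So from largest to smallest: K > In > Ge > B > O.

K, In, Ge, B, O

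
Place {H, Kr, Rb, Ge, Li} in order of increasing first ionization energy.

H is in period 1, group 1; Li is in period 2, group 1; Ge is in period 4, group 14; Kr is in period 4, group 18; Rb is in period 5, group 1.
IE₁ increases left→right with effective nuclear charge and decreases top→bottom as the valence shell moves farther out.
Here both period and group differ, so the two effects have to be weighed against each other.
Li > Rb: they share group 1; the group trend gives Li the larger value.
Ge > Li: period and group pull opposite ways; the across-period shift dominates (762 vs 520 kJ/mol).
H > Ge: period and group pull opposite ways; the down-group shift dominates (1312 vs 762 kJ/mol).
Kr > H: period and group pull opposite ways; the across-period shift dominates (1351 vs 1312 kJ/mol).
Tabulated first ionization energy (kJ/mol): H 1312, Li 520, Ge 762, Kr 1351, Rb 403.
So from lowest to highest: Rb < Li < Ge < H < Kr.

Rb, Li, Ge, H, Kr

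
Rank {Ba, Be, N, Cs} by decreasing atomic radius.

Cs > Ba > Be > N

Be is in period 2, group 2; N is in period 2, group 15; Cs is in period 6, group 1; Ba is in period 6, group 2.
Across a period the added protons contract the valence shell; down a group each new principal shell makes the atom larger.
Neither a single period nor a single group — weigh both effects.
Be > N: Be lies to the left of N in period 2, so the across-period effect alone puts Be larger.
Ba > Be: they share group 2; the group trend gives Ba the larger value.
Cs > Ba: Cs lies to the left of Ba in period 6, so the across-period effect alone puts Cs larger.
Approximate values (pm): Be 102, N 71, Cs 232, Ba 196.
So from largest to smallest: Cs > Ba > Be > N.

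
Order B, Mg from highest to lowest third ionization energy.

Mg > B

Consider each +2 ion: B²⁺ still has 1 valence electron; Mg²⁺ is the bare [Ne] core.
Core electrons are held far more tightly than valence electrons, so Mg tops the IE_3 order.
Approximate IE_3 values (kJ/mol): B 3660, Mg 7733.
Putting it together, IE_3: B < Mg.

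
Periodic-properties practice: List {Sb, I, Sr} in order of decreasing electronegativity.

I > Sb > Sr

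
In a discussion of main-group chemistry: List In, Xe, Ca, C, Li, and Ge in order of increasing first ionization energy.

Li is in period 2, group 1; C is in period 2, group 14; Ca is in period 4, group 2; Ge is in period 4, group 14; In is in period 5, group 13; Xe is in period 5, group 18.
IE₁ increases left→right with effective nuclear charge and decreases top→bottom as the valence shell moves farther out.
Neither a single period nor a single group — weigh both effects.
In > Li: the two effects oppose for this pair; the across-period effect wins (558 vs 520 kJ/mol).
Ca > In: the two effects oppose for this pair; the down-group effect wins (590 vs 558 kJ/mol).
Ge > Ca: both are in period 4; the period trend gives Ge the larger value.
C > Ge: C sits above Ge in group 14, so the down-group effect alone puts C higher.
Xe > C: the two effects oppose for this pair; the across-period effect wins (1170 vs 1086 kJ/mol).
Approximate values (kJ/mol): Li 520, C 1086, Ca 590, Ge 762, In 558, Xe 1170.
So from lowest to highest: Li < In < Ca < Ge < C < Xe.

Li < In < Ca < Ge < C < Xe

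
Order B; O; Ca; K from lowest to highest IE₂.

Ca < B < K < O

IE_2 is the cost of taking one more electron from the +1 cation: B⁺ still has 2 valence electrons; O⁺ still has 5 valence electrons; Ca⁺ still has 1 valence electron; K⁺ is the bare [Ar] core.
Usually core removal costs more than valence removal, but here the competition is close: a tightly held n=2 valence electron can cost more to remove than an n=3 core electron, so the actual values have to decide it.
Valence configurations: B⁺ [He]2s², O⁺ [He]2s²2p³, Ca⁺ [Ar]4s¹.
Approximate IE_2 values (kJ/mol): B 2427, O 3388, Ca 1145, K 3052.
Putting it together, IE_2: Ca < B < K < O.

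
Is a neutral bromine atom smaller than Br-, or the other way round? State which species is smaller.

Forming Br- adds 1 electron to Br. More electron–electron repulsion in the same shell, with unchanged nuclear charge, lets the cloud expand.
An anion is larger than its parent atom: Br- > Br.

Br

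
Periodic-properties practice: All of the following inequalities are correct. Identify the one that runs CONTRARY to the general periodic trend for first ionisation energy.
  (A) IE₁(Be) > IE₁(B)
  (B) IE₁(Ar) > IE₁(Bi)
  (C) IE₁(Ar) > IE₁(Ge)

The general trend: first ionisation energy increases across a period and decreases down a group.
(A) Be (period 2, group 2) vs B (period 2, group 13): the stated order contradicts the simple trend.
(B) Ar (period 3, group 18) vs Bi (period 6, group 15): the stated order agrees with the simple trend.
(C) Ar (period 3, group 18) vs Ge (period 4, group 14): the stated order agrees with the simple trend.
The exception is (A): removing B's lone 2p electron is easier than breaking Be's filled 2s².

(A)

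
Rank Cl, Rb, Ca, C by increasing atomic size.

C is in period 2, group 14; Cl is in period 3, group 17; Ca is in period 4, group 2; Rb is in period 5, group 1.
Moving right in a period, electrons are added to the same shell under a stronger nuclear pull, so atoms get smaller; moving down, a new shell is opened and atoms get larger.
Here both period and group differ, so the two effects have to be weighed against each other.
Cl > C: period and group pull opposite ways; the down-group shift dominates (99 vs 75 pm).
Ca > Cl: relative to Cl, both the across-period and down-group shifts push Ca's atomic radius up.
Rb > Ca: both effects reinforce here, so Rb is clearly the larger of the two.
Approximate values (pm): C 75, Cl 99, Ca 171, Rb 210.
So from smallest to largest: C < Cl < Ca < Rb.

C, Cl, Ca, Rb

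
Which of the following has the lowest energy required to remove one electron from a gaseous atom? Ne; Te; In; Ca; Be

In

Be is in period 2, group 2; Ne is in period 2, group 18; Ca is in period 4, group 2; In is in period 5, group 13; Te is in period 5, group 16.
IE₁ increases left→right with effective nuclear charge and decreases top→bottom as the valence shell moves farther out.
These span different periods and groups, so the two trends combine.
Ca > In: the two effects oppose for this pair; the down-group effect wins (590 vs 558 kJ/mol).
Te > Ca: the two effects oppose for this pair; the across-period effect wins (869 vs 590 kJ/mol).
Be > Te: period and group pull opposite ways; the down-group shift dominates (900 vs 869 kJ/mol).
Ne > Be: Ne lies to the right of Be in period 2, so the across-period effect alone puts Ne higher.
For reference (kJ/mol): Be 900, Ne 2081, Ca 590, In 558, Te 869.
The lowest energy required to remove one electron from a gaseous atom among these belongs to In.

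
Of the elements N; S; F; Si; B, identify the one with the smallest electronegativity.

Si

B is in period 2, group 13; N is in period 2, group 15; F is in period 2, group 17; Si is in period 3, group 14; S is in period 3, group 16.
EN rises left→right (higher Z_eff, smaller atoms) and falls top→bottom (larger, more shielded atoms).
Neither a single period nor a single group — weigh both effects.
B > Si: the two effects oppose for this pair; the down-group effect wins (2.04 vs 1.90).
S > B: period and group pull opposite ways; the across-period shift dominates (2.58 vs 2.04).
N > S: period and group pull opposite ways; the down-group shift dominates (3.04 vs 2.58).
F > N: F lies to the right of N in period 2, so the across-period effect alone puts F higher.
For reference (Pauling): B 2.04, N 3.04, F 3.98, Si 1.90, S 2.58.
The smallest electronegativity among these belongs to Si.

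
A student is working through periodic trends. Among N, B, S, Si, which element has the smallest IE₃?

IE_3 is the cost of taking one more electron from the +2 cation: N²⁺ still has 3 valence electrons; B²⁺ still has 1 valence electron; S²⁺ still has 4 valence electrons; Si²⁺ still has 2 valence electrons.
All are still removing valence electrons, so compare the +2 ions as you would atoms: IE_3 generally rises across a period (higher Z_eff) and falls down a group (larger shell), subject to the usual subshell exceptions.
Valence configurations: N²⁺ [He]2s²2p¹, B²⁺ [He]2s¹, S²⁺ [Ne]3s²3p², Si²⁺ [Ne]3s².
The numbers (kJ/mol): N 4578, B 3660, S 3357, Si 3232.
Overall IE_3 order: Si < S < B < N.

Si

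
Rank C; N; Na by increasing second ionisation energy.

C < N < Na

The second ionization energy removes an electron from the +1 ion. For each element: C⁺ still has 3 valence electrons; N⁺ still has 4 valence electrons; Na⁺ is the bare [Ne] core.
Pulling an electron out of a noble-gas core costs far more than removing a remaining valence electron, so Na sits at the high end of IE_2.
Valence configurations: C⁺ [He]2s²2p¹, N⁺ [He]2s²2p².
Tabulated IE_2 (kJ/mol): C 2353, N 2856, Na 4562.
So the second ionization energies run C < N < Na.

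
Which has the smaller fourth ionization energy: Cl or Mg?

The fourth ionization energy removes an electron from the +3 ion. For each element: Cl³⁺ still has 4 valence electrons; Mg³⁺ is already 1 electron into the core.
Core electrons are held far more tightly than valence electrons, so Mg tops the IE_4 order.
The numbers (kJ/mol): Cl 5159, Mg 10543.
Putting it together, IE_4: Cl < Mg.

Cl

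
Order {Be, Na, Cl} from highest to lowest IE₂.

Na > Cl > Be

After 1 electron has been removed, what remains? Be⁺ still has 1 valence electron; Na⁺ is the bare [Ne] core; Cl⁺ still has 6 valence electrons.
Breaking into a closed-shell core is much more expensive than removing a leftover valence electron — Na has the largest IE_2 here.
Valence configurations: Be⁺ [He]2s¹, Cl⁺ [Ne]3s²3p⁴.
Approximate IE_2 values (kJ/mol): Be 1757, Na 4562, Cl 2298.
So the second ionization energies run Be < Cl < Na.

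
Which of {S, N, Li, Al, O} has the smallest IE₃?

Al

IE_3 is the cost of taking one more electron from the +2 cation: S²⁺ still has 4 valence electrons; N²⁺ still has 3 valence electrons; Li²⁺ is already 1 electron into the core; Al²⁺ still has 1 valence electron; O²⁺ still has 4 valence electrons.
Pulling an electron out of a noble-gas core costs far more than removing a remaining valence electron, so Li sits at the high end of IE_3.
Valence configurations: S²⁺ [Ne]3s²3p², N²⁺ [He]2s²2p¹, Al²⁺ [Ne]3s¹, O²⁺ [He]2s²2p².
Approximate IE_3 values (kJ/mol): S 3357, N 4578, Li 11815, Al 2745, O 5300.
So the third ionization energies run Al < S < N < O < Li.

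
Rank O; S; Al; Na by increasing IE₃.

IE_3 is the cost of taking one more electron from the +2 cation: O²⁺ still has 4 valence electrons; S²⁺ still has 4 valence electrons; Al²⁺ still has 1 valence electron; Na²⁺ is already 1 electron into the core.
Core electrons are held far more tightly than valence electrons, so Na tops the IE_3 order.
Valence configurations: O²⁺ [He]2s²2p², S²⁺ [Ne]3s²3p², Al²⁺ [Ne]3s¹.
The numbers (kJ/mol): O 5300, S 3357, Al 2745, Na 6910.
Hence IE_3: Al < S < O < Na.

Al, S, O, Na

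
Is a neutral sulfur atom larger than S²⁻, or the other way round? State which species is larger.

Forming S²⁻ adds 2 electrons to S. More electron–electron repulsion in the same shell, with unchanged nuclear charge, lets the cloud expand.
An anion is larger than its parent atom: S²⁻ > S.

S²⁻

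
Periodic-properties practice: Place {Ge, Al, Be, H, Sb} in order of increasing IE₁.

Al < Ge < Sb < Be < H

Removing the outermost electron gets harder across a period and easier down a group.
A diagonal step moves right (one effect) and down (the opposite effect) at once.
Ge > Al: the two effects oppose for this pair; the across-period effect wins (762 vs 578 kJ/mol).
Sb > Ge: period and group pull opposite ways; the across-period shift dominates (831 vs 762 kJ/mol).
Be > Sb: the two effects oppose for this pair; the down-group effect wins (900 vs 831 kJ/mol).
H > Be: the two effects oppose for this pair; the down-group effect wins (1312 vs 900 kJ/mol).
Approximate values (kJ/mol): H 1312, Be 900, Al 578, Ge 762, Sb 831.
So from lowest to highest: Al < Ge < Sb < Be < H.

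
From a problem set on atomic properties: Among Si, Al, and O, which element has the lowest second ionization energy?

Si

IE_2 is the cost of taking one more electron from the +1 cation: Si⁺ still has 3 valence electrons; Al⁺ still has 2 valence electrons; O⁺ still has 5 valence electrons.
All are still removing valence electrons, so compare the +1 ions as you would atoms: IE_2 generally rises across a period (higher Z_eff) and falls down a group (larger shell), subject to the usual subshell exceptions.
Valence configurations: Si⁺ [Ne]3s²3p¹, Al⁺ [Ne]3s², O⁺ [He]2s²2p³.
Si⁺ loses a lone 3p electron whereas Al⁺ must break into a filled 3s² pair, so IE_2(Al) > IE_2(Si) even though Si has the higher nuclear charge.
Approximate IE_2 values (kJ/mol): Si 1577, Al 1817, O 3388.
Putting it together, IE_2: Si < Al < O.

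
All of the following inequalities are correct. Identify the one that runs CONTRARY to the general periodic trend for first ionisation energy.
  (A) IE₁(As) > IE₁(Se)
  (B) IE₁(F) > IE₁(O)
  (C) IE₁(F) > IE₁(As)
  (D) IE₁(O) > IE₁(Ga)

The general trend: first ionisation energy increases across a period and decreases down a group.
(A) As (period 4, group 15) vs Se (period 4, group 16): the stated order contradicts the simple trend.
(B) F (period 2, group 17) vs O (period 2, group 16): the stated order agrees with the simple trend.
(C) F (period 2, group 17) vs As (period 4, group 15): the stated order agrees with the simple trend.
(D) O (period 2, group 16) vs Ga (period 4, group 13): the stated order agrees with the simple trend.
The exception is (A): Se (4p⁴) ionizes more easily than half-filled As (4p³).

(A)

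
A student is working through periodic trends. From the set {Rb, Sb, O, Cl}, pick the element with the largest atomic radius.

Rb

O is in period 2, group 16; Cl is in period 3, group 17; Rb is in period 5, group 1; Sb is in period 5, group 15.
Across a period the added protons contract the valence shell; down a group each new principal shell makes the atom larger.
Neither a single period nor a single group — weigh both effects.
Cl > O: the two effects oppose for this pair; the down-group effect wins (99 vs 63 pm).
Sb > Cl: relative to Cl, both the across-period and down-group shifts push Sb's atomic radius up.
Rb > Sb: Rb lies to the left of Sb in period 5, so the across-period effect alone puts Rb larger.
For reference (pm): O 63, Cl 99, Rb 210, Sb 140.
The largest atomic radius among these belongs to Rb.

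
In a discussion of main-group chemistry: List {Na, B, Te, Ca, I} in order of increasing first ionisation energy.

B is in period 2, group 13; Na is in period 3, group 1; Ca is in period 4, group 2; Te is in period 5, group 16; I is in period 5, group 17.
First ionization energy rises across a period (greater Z_eff holds electrons more tightly) and falls down a group (valence electrons are farther from the nucleus).
Here both period and group differ, so the two effects have to be weighed against each other.
Ca > Na: the two effects oppose for this pair; the across-period effect wins (590 vs 496 kJ/mol).
B > Ca: both effects reinforce here, so B is clearly the higher of the two.
Te > B: period and group pull opposite ways; the across-period shift dominates (869 vs 801 kJ/mol).
I > Te: I lies to the right of Te in period 5, so the across-period effect alone puts I higher.
Tabulated first ionization energy (kJ/mol): B 801, Na 496, Ca 590, Te 869, I 1008.
So from lowest to highest: Na < Ca < B < Te < I.

Na < Ca < B < Te < I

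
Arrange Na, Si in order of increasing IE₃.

After 2 electrons have been removed, what remains? Na²⁺ is already 1 electron into the core; Si²⁺ still has 2 valence electrons.
Pulling an electron out of a noble-gas core costs far more than removing a remaining valence electron, so Na sits at the high end of IE_3.
Tabulated IE_3 (kJ/mol): Na 6910, Si 3232.
Overall IE_3 order: Si < Na.

Si, Na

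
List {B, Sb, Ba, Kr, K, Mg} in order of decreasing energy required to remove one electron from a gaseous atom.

Kr > Sb > B > Mg > Ba > K

First ionization energy rises across a period (greater Z_eff holds electrons more tightly) and falls down a group (valence electrons are farther from the nucleus).
These span different periods and groups, so the two trends combine.
Ba > K: period and group pull opposite ways; the across-period shift dominates (503 vs 419 kJ/mol).
Mg > Ba: Mg sits above Ba in group 2, so the down-group effect alone puts Mg higher.
B > Mg: relative to Mg, both the across-period and down-group shifts push B's first ionization energy up.
Sb > B: period and group pull opposite ways; the across-period shift dominates (831 vs 801 kJ/mol).
Kr > Sb: both effects reinforce here, so Kr is clearly the higher of the two.
Tabulated first ionization energy (kJ/mol): B 801, Mg 738, K 419, Kr 1351, Sb 831, Ba 503.
So from highest to lowest: Kr > Sb > B > Mg > Ba > K.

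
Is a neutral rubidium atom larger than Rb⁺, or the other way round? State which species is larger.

Forming Rb⁺ removes 1 electron from Rb. Fewer electrons for the same nuclear charge means less shielding and a higher Z_eff on the remaining electrons, and for main-group metals the entire outer shell is lost.
A cation is smaller than its parent atom: Rb⁺ < Rb.

Rb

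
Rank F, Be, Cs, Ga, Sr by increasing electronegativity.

Cs < Sr < Be < Ga < F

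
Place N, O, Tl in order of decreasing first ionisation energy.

N > O > Tl

N is in period 2, group 15; O is in period 2, group 16; Tl is in period 6, group 13.
Across a period the outer electron is held more tightly (higher IE₁); down a group it sits in a higher shell, more shielded, and comes off more easily.
Neither a single period nor a single group — weigh both effects.
O > Tl: both effects reinforce here, so O is clearly the higher of the two.
N > O: this pair runs against the simple trend — see the exception note.
Note the exception: N has a higher first ionization energy than O, contrary to the simple trend — pairing an electron in O's 2p⁴ costs repulsion energy, so O ionizes more easily than half-filled N (2p³).
Tabulated first ionization energy (kJ/mol): N 1402, O 1314, Tl 589.
So from highest to lowest: N > O > Tl.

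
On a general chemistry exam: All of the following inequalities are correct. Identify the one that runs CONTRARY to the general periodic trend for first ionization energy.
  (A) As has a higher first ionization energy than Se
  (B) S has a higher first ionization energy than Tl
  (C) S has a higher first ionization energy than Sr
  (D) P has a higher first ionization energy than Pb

(A)

The general trend: first ionization energy increases across a period and decreases down a group.
(A) As (period 4, group 15) vs Se (period 4, group 16): the stated order contradicts the simple trend.
(B) S (period 3, group 16) vs Tl (period 6, group 13): the stated order agrees with the simple trend.
(C) S (period 3, group 16) vs Sr (period 5, group 2): the stated order agrees with the simple trend.
(D) P (period 3, group 15) vs Pb (period 6, group 14): the stated order agrees with the simple trend.
The exception is (A): Se (4p⁴) ionizes more easily than half-filled As (4p³).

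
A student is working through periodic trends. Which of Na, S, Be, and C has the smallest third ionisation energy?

S

Consider each +2 ion: Na²⁺ is already 1 electron into the core; S²⁺ still has 4 valence electrons; Be²⁺ is the bare [He] core; C²⁺ still has 2 valence electrons.
Breaking into a closed-shell core is much more expensive than removing a leftover valence electron — Na and Be have the largest IE_3 here.
Valence configurations: S²⁺ [Ne]3s²3p², C²⁺ [He]2s².
Tabulated IE_3 (kJ/mol): Na 6910, S 3357, Be 14849, C 4620.
So the third ionization energies run S < C < Na < Be.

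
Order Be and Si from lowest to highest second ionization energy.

IE_2 is the cost of taking one more electron from the +1 cation: Be⁺ still has 1 valence electron; Si⁺ still has 3 valence electrons.
All are still removing valence electrons, so compare the +1 ions as you would atoms: IE_2 generally rises across a period (higher Z_eff) and falls down a group (larger shell), subject to the usual subshell exceptions.
Valence configurations: Be⁺ [He]2s¹, Si⁺ [Ne]3s²3p¹.
Tabulated IE_2 (kJ/mol): Be 1757, Si 1577.
Putting it together, IE_2: Si < Be.

Si, Be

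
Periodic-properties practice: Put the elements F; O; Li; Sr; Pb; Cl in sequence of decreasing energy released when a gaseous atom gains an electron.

Cl > F > O > Li > Pb > Sr

Li is in period 2, group 1; O is in period 2, group 16; F is in period 2, group 17; Cl is in period 3, group 17; Sr is in period 5, group 2; Pb is in period 6, group 14.
Adding an electron releases more energy for atoms nearer the top right (short of the noble gases).
These span different periods and groups, so the two trends combine.
Pb > Sr: period and group pull opposite ways; the across-period shift dominates (35 vs 5 kJ/mol).
Li > Pb: the two effects oppose for this pair; the down-group effect wins (60 vs 35 kJ/mol).
O > Li: O lies to the right of Li in period 2, so the across-period effect alone puts O higher.
F > O: F lies to the right of O in period 2, so the across-period effect alone puts F higher.
Cl > F: this pair runs against the simple trend — see the exception note.
Note the exception: Cl has a higher electron affinity than F, contrary to the simple trend — F's small 2p subshell makes the incoming electron feel strong e⁻–e⁻ repulsion, so Cl actually releases more energy on gaining an electron.
Approximate values (kJ/mol): Li 60, O 141, F 328, Cl 349, Sr 5, Pb 35.
So from highest to lowest: Cl > F > O > Li > Pb > Sr.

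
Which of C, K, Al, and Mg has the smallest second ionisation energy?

Mg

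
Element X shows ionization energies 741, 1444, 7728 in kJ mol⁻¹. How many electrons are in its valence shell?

2

Look for the largest jump between consecutive ionization energies: IE3/IE2 ≈ 5.4, far larger than any earlier ratio.
That jump marks the point where a core electron is being removed. So the atom has 2 valence electrons.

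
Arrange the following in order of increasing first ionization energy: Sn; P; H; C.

H is in period 1, group 1; C is in period 2, group 14; P is in period 3, group 15; Sn is in period 5, group 14.
IE₁ increases left→right with effective nuclear charge and decreases top→bottom as the valence shell moves farther out.
Here both period and group differ, so the two effects have to be weighed against each other.
P > Sn: both effects reinforce here, so P is clearly the higher of the two.
C > P: the two effects oppose for this pair; the down-group effect wins (1086 vs 1012 kJ/mol).
H > C: the two effects oppose for this pair; the down-group effect wins (1312 vs 1086 kJ/mol).
Tabulated first ionization energy (kJ/mol): H 1312, C 1086, P 1012, Sn 709.
So from lowest to highest: Sn < P < C < H.

Sn < P < C < H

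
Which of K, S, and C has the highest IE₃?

C

After 2 electrons have been removed, what remains? K²⁺ is already 1 electron into the core; S²⁺ still has 4 valence electrons; C²⁺ still has 2 valence electrons.
Usually core removal costs more than valence removal, but here the competition is close: a tightly held n=2 valence electron can cost more to remove than an n=3 core electron, so the actual values have to decide it.
Valence configurations: S²⁺ [Ne]3s²3p², C²⁺ [He]2s².
Tabulated IE_3 (kJ/mol): K 4420, S 3357, C 4620.
Putting it together, IE_3: S < K < C.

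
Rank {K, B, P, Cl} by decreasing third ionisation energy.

K > Cl > B > P

After 2 electrons have been removed, what remains? K²⁺ is already 1 electron into the core; B²⁺ still has 1 valence electron; P²⁺ still has 3 valence electrons; Cl²⁺ still has 5 valence electrons.
Pulling an electron out of a noble-gas core costs far more than removing a remaining valence electron, so K sits at the high end of IE_3.
Valence configurations: B²⁺ [He]2s¹, P²⁺ [Ne]3s²3p¹, Cl²⁺ [Ne]3s²3p³.
Approximate IE_3 values (kJ/mol): K 4420, B 3660, P 2914, Cl 3822.
Putting it together, IE_3: P < B < Cl < K.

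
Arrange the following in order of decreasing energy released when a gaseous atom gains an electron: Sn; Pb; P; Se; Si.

Se > Si > Sn > P > Pb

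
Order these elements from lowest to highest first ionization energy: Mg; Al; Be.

Al < Mg < Be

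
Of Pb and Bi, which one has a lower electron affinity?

Pb is in period 6, group 14; Bi is in period 6, group 15.
Atoms with high Z_eff and room in the valence shell (especially the halogens) have the most exothermic electron affinities.
All lie in period 6, so electron affinity increases left to right.
So Pb has the lower electron affinity (Pb < Bi).

Pb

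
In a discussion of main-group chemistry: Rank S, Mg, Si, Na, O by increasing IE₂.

Mg < Si < S < O < Na

The second ionization energy removes an electron from the +1 ion. For each element: S⁺ still has 5 valence electrons; Mg⁺ still has 1 valence electron; Si⁺ still has 3 valence electrons; Na⁺ is the bare [Ne] core; O⁺ still has 5 valence electrons.
Pulling an electron out of a noble-gas core costs far more than removing a remaining valence electron, so Na sits at the high end of IE_2.
Valence configurations: S⁺ [Ne]3s²3p³, Mg⁺ [Ne]3s¹, Si⁺ [Ne]3s²3p¹, O⁺ [He]2s²2p³.
Tabulated IE_2 (kJ/mol): S 2252, Mg 1451, Si 1577, Na 4562, O 3388.
Overall IE_2 order: Mg < Si < S < O < Na.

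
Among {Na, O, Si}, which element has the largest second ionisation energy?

IE_2 is the cost of taking one more electron from the +1 cation: Na⁺ is the bare [Ne] core; O⁺ still has 5 valence electrons; Si⁺ still has 3 valence electrons.
Breaking into a closed-shell core is much more expensive than removing a leftover valence electron — Na has the largest IE_2 here.
Valence configurations: O⁺ [He]2s²2p³, Si⁺ [Ne]3s²3p¹.
Tabulated IE_2 (kJ/mol): Na 4562, O 3388, Si 1577.
So the second ionization energies run Si < O < Na.

Na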